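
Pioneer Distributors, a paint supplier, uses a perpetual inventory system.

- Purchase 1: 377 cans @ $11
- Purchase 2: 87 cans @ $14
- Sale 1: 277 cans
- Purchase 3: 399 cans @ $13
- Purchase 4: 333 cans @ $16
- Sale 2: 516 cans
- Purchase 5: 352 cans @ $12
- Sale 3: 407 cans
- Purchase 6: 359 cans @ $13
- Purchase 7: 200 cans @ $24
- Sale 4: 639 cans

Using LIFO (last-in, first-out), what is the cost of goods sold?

COGS = $26,461

Sale 1 (277) [LIFO — newest first]: 87 @ $14 + 190 @ $11 = $3,308
Sale 2 (516) [LIFO — newest first]: 333 @ $16 + 183 @ $13 = $7,707
Sale 3 (407) [LIFO — newest first]: 352 @ $12 + 55 @ $13 = $4,939
Sale 4 (639) [LIFO — newest first]: 200 @ $24 + 359 @ $13 + 80 @ $13 = $10,507
Total COGS = $3,308 + $7,707 + $4,939 + $10,507 = $26,461
Ending inventory: 187 @ $11 + 81 @ $13 = $3,110
Check: goods available $29,571 = COGS $26,461 + ending $3,110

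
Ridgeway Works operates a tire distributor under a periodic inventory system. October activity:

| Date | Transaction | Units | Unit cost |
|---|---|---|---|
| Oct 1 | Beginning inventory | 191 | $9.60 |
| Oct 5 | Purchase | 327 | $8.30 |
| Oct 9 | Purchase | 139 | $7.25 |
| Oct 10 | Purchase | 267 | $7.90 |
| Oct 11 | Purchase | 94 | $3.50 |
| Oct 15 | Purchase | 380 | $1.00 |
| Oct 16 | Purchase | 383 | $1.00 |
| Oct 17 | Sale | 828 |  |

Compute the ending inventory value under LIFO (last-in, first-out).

Oct 17, 828 sold [LIFO — newest first]: 383 @ $1.00 + 380 @ $1.00 + 65 @ $3.50 = $990.50
Ending inventory: 191 @ $9.60 + 327 @ $8.30 + 139 @ $7.25 + 267 @ $7.90 + 29 @ $3.50 = $7,766.25
Check: goods available $8,756.75 = COGS $990.50 + ending $7,766.25

Ending inventory = $7,766.25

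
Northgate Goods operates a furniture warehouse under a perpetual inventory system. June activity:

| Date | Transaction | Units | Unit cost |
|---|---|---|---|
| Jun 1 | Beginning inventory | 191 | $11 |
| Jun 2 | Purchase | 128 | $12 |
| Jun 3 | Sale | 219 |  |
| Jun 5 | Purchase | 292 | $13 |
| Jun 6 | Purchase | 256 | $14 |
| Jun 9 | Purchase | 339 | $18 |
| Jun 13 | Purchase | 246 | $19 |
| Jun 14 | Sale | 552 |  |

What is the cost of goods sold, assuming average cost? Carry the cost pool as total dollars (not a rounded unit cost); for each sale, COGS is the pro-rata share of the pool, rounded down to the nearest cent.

After Jun 1: 191 on hand, pool $2,101.00 (≈ $11.0000 each)
After Jun 2: 319 on hand, pool $3,637.00 (≈ $11.4013 each)
Jun 3, sell 219: 219/319 × $3,637.00 → $2,496.87
After Jun 5: 392 on hand, pool $4,936.13 (≈ $12.5922 each)
After Jun 6: 648 on hand, pool $8,520.13 (≈ $13.1483 each)
After Jun 9: 987 on hand, pool $14,622.13 (≈ $14.8147 each)
After Jun 13: 1233 on hand, pool $19,296.13 (≈ $15.6497 each)
Jun 14, sell 552: 552/1233 × $19,296.13 → $8,638.65
Total COGS = $2,496.87 + $8,638.65 = $11,135.52
Ending inventory (cost pool remaining) = $10,657.48

COGS = $11,135.52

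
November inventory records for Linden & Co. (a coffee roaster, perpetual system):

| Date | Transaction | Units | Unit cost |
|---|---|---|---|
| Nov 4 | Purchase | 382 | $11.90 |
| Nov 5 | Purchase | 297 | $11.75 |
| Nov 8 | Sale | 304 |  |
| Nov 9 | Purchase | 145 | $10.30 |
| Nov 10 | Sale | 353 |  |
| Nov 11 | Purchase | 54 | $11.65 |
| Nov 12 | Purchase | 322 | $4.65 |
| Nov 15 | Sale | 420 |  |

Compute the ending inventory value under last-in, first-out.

Ending inventory = $1,463.70

Nov 8, 304 sold [LIFO — newest first]: 297 @ $11.75 + 7 @ $11.90 = $3,573.05
Nov 10, 353 sold [LIFO — newest first]: 145 @ $10.30 + 208 @ $11.90 = $3,968.70
Nov 15, 420 sold [LIFO — newest first]: 322 @ $4.65 + 54 @ $11.65 + 44 @ $11.90 = $2,650.00
Total COGS = $3,573.05 + $3,968.70 + $2,650.00 = $10,191.75
Ending inventory: 123 @ $11.90 = $1,463.70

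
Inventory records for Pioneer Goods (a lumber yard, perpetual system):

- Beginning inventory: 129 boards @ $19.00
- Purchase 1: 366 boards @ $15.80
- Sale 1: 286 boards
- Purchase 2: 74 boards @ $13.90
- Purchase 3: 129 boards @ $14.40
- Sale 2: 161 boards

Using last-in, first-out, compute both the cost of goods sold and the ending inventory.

COGS = $6,821.20; ending inventory = $4,298.80

Sale 1 (286) [LIFO — newest first]: 286 @ $15.80 = $4,518.80
Sale 2 (161) [LIFO — newest first]: 129 @ $14.40 + 32 @ $13.90 = $2,302.40
Total COGS = $4,518.80 + $2,302.40 = $6,821.20
Ending inventory: 129 @ $19.00 + 80 @ $15.80 + 42 @ $13.90 = $4,298.80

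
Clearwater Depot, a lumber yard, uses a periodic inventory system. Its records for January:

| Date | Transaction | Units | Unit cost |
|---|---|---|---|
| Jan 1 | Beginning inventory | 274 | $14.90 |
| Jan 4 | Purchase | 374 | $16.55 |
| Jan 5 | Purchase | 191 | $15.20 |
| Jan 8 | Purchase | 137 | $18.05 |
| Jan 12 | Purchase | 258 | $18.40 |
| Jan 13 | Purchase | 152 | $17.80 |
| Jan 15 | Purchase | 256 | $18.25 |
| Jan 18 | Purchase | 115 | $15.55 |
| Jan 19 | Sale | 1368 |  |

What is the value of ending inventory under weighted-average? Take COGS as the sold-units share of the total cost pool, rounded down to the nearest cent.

Jan 19, sell 1368: 1368/1757 × $29,561.40 → $23,016.50
Ending inventory (cost pool remaining) = $6,544.90

Ending inventory = $6,544.90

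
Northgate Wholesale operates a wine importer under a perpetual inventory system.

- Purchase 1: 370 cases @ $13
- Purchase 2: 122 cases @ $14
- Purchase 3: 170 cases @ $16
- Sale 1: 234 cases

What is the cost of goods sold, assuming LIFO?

COGS = $3,616

Sale 1 (234) [LIFO — newest first]: 170 @ $16 + 64 @ $14 = $3,616
Ending inventory: 370 @ $13 + 58 @ $14 = $5,622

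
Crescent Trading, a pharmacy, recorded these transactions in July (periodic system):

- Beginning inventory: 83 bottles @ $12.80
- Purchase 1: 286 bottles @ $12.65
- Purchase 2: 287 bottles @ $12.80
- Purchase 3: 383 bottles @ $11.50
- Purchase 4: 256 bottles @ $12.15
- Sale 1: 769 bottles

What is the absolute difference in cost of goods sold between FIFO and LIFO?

FIFO COGS: 83 @ $12.80 + 286 @ $12.65 + 287 @ $12.80 + 113 @ $11.50 = $9,653.40
LIFO COGS: 256 @ $12.15 + 383 @ $11.50 + 130 @ $12.80 = $9,178.90
Difference = |$9,653.40 − $9,178.90| = $474.50

$474.50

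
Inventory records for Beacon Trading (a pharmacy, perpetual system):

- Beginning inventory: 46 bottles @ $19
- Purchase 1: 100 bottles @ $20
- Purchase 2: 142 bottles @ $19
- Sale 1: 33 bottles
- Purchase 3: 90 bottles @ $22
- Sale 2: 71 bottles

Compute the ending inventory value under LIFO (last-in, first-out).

Sale 1 (33) [LIFO — newest first]: 33 @ $19 = $627
Sale 2 (71) [LIFO — newest first]: 71 @ $22 = $1,562
Total COGS = $627 + $1,562 = $2,189
Ending inventory: 46 @ $19 + 100 @ $20 + 109 @ $19 + 19 @ $22 = $5,363
Check: goods available $7,552 = COGS $2,189 + ending $5,363

Ending inventory = $5,363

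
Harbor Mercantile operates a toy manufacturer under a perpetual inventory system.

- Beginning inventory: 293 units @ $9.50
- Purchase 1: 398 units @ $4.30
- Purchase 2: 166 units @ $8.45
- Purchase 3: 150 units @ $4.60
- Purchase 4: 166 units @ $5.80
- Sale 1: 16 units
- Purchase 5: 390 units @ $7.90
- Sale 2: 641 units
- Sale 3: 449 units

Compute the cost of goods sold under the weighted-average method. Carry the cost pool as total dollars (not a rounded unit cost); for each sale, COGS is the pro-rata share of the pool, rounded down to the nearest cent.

COGS = $7,521.19

After Beginning: 293 on hand, pool $2,783.50 (≈ $9.5000 each)
After Purchase 1: 691 on hand, pool $4,494.90 (≈ $6.5049 each)
After Purchase 2: 857 on hand, pool $5,897.60 (≈ $6.8817 each)
After Purchase 3: 1007 on hand, pool $6,587.60 (≈ $6.5418 each)
After Purchase 4: 1173 on hand, pool $7,550.40 (≈ $6.4368 each)
Sale 1, sell 16: 16/1173 × $7,550.40 → $102.98
After Purchase 5: 1547 on hand, pool $10,528.42 (≈ $6.8057 each)
Sale 2, sell 641: 641/1547 × $10,528.42 → $4,362.45
Sale 3, sell 449: 449/906 × $6,165.97 → $3,055.76
Total COGS = $102.98 + $4,362.45 + $3,055.76 = $7,521.19
Ending inventory (cost pool remaining) = $3,110.21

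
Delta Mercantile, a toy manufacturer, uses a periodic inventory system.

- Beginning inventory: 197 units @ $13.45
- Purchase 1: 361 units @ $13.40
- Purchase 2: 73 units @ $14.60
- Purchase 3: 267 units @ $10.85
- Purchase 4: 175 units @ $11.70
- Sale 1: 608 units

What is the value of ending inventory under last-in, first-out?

Sale 1 (608) [LIFO — newest first]: 175 @ $11.70 + 267 @ $10.85 + 73 @ $14.60 + 93 @ $13.40 = $7,256.45
Ending inventory: 197 @ $13.45 + 268 @ $13.40 = $6,240.85

Ending inventory = $6,240.85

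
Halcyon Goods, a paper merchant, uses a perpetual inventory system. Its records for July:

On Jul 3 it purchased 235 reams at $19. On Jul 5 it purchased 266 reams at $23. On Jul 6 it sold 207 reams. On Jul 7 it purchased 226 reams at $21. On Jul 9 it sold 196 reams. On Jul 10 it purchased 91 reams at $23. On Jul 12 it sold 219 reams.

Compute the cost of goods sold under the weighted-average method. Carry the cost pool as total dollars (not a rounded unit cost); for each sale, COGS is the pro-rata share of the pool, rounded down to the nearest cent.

After Jul 3: 235 on hand, pool $4,465.00 (≈ $19.0000 each)
After Jul 5: 501 on hand, pool $10,583.00 (≈ $21.1238 each)
Jul 6, sell 207: 207/501 × $10,583.00 → $4,372.61
After Jul 7: 520 on hand, pool $10,956.39 (≈ $21.0700 each)
Jul 9, sell 196: 196/520 × $10,956.39 → $4,129.71
After Jul 10: 415 on hand, pool $8,919.68 (≈ $21.4932 each)
Jul 12, sell 219: 219/415 × $8,919.68 → $4,707.01
Total COGS = $4,372.61 + $4,129.71 + $4,707.01 = $13,209.33
Ending inventory (cost pool remaining) = $4,212.67
Check: goods available $17,422.00 = COGS $13,209.33 + ending $4,212.67

COGS = $13,209.33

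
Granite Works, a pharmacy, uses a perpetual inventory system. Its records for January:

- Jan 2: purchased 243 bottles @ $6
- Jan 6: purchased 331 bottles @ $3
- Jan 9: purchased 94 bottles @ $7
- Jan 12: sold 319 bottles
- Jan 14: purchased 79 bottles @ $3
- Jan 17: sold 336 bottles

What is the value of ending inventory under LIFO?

Ending inventory = $552

Jan 12, 319 sold [LIFO — newest first]: 94 @ $7 + 225 @ $3 = $1,333
Jan 17, 336 sold [LIFO — newest first]: 79 @ $3 + 106 @ $3 + 151 @ $6 = $1,461
Total COGS = $1,333 + $1,461 = $2,794
Ending inventory: 92 @ $6 = $552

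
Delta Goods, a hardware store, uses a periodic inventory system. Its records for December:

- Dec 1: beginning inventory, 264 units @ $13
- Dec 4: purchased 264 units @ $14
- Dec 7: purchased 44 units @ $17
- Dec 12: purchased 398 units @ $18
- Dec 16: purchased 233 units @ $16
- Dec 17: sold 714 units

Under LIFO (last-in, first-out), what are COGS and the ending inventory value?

COGS = $12,186; ending inventory = $6,582

Dec 17, 714 sold [LIFO — newest first]: 233 @ $16 + 398 @ $18 + 44 @ $17 + 39 @ $14 = $12,186
Ending inventory: 264 @ $13 + 225 @ $14 = $6,582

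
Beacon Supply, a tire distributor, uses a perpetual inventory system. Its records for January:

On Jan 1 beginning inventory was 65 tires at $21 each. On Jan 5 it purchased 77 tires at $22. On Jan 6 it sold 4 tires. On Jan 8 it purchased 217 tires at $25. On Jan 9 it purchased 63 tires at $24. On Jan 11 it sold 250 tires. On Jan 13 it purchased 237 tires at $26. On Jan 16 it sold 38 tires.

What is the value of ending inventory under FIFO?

Ending inventory = $9,349

Jan 6, 4 sold [FIFO — oldest first]: 4 @ $21 = $84
Jan 11, 250 sold [FIFO — oldest first]: 61 @ $21 + 77 @ $22 + 112 @ $25 = $5,775
Jan 16, 38 sold [FIFO — oldest first]: 38 @ $25 = $950
Total COGS = $84 + $5,775 + $950 = $6,809
Ending inventory: 67 @ $25 + 63 @ $24 + 237 @ $26 = $9,349
Check: goods available $16,158 = COGS $6,809 + ending $9,349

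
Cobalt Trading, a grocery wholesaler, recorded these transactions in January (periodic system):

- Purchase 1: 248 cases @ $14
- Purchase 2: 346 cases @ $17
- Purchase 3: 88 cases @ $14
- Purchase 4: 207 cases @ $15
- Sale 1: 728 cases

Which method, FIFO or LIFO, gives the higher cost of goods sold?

LIFO

FIFO COGS: 248 @ $14 + 346 @ $17 + 88 @ $14 + 46 @ $15 = $11,276
LIFO COGS: 207 @ $15 + 88 @ $14 + 346 @ $17 + 87 @ $14 = $11,437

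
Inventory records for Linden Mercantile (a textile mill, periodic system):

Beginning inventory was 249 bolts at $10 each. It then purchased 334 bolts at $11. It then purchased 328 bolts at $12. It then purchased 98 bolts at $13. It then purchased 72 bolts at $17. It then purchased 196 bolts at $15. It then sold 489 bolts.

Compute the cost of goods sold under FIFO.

Sale 1 (489) [FIFO — oldest first]: 249 @ $10 + 240 @ $11 = $5,130
Ending inventory: 94 @ $11 + 328 @ $12 + 98 @ $13 + 72 @ $17 + 196 @ $15 = $10,408
Check: goods available $15,538 = COGS $5,130 + ending $10,408

COGS = $5,130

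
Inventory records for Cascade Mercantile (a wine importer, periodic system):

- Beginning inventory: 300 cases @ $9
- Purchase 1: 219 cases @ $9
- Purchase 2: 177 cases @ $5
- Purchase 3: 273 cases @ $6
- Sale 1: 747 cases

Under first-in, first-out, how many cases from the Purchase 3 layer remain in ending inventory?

222

Sale 1 (747) [FIFO — oldest first]: 300 @ $9 + 219 @ $9 + 177 @ $5 + 51 @ $6 = $5,862
Ending inventory: 222 @ $6 = $1,332
Check: goods available $7,194 = COGS $5,862 + ending $1,332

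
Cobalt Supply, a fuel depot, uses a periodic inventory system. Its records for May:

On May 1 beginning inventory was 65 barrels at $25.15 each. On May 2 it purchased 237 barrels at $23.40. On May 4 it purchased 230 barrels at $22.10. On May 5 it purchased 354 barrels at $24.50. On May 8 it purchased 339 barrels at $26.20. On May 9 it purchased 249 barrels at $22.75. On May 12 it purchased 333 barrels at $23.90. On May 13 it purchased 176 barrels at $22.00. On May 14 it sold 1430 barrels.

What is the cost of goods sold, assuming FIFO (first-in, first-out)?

May 14, 1430 sold [FIFO — oldest first]: 65 @ $25.15 + 237 @ $23.40 + 230 @ $22.10 + 354 @ $24.50 + 339 @ $26.20 + 205 @ $22.75 = $34,482.10
Ending inventory: 44 @ $22.75 + 333 @ $23.90 + 176 @ $22.00 = $12,831.70
Check: goods available $47,313.80 = COGS $34,482.10 + ending $12,831.70

COGS = $34,482.10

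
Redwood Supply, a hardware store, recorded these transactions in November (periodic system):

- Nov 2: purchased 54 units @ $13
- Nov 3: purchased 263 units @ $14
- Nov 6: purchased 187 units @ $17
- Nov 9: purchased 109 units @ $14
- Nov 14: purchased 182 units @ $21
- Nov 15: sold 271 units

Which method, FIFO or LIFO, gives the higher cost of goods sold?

LIFO

FIFO COGS: 54 @ $13 + 217 @ $14 = $3,740
LIFO COGS: 182 @ $21 + 89 @ $14 = $5,068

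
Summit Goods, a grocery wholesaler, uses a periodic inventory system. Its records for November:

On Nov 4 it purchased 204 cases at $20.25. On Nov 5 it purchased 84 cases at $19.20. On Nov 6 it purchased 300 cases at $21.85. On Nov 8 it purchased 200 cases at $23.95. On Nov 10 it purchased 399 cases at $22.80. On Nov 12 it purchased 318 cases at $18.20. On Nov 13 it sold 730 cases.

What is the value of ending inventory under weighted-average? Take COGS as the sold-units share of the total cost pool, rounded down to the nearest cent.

Nov 13, sell 730: 730/1505 × $31,973.60 → $15,508.78
Ending inventory (cost pool remaining) = $16,464.82
Check: goods available $31,973.60 = COGS $15,508.78 + ending $16,464.82

Ending inventory = $16,464.82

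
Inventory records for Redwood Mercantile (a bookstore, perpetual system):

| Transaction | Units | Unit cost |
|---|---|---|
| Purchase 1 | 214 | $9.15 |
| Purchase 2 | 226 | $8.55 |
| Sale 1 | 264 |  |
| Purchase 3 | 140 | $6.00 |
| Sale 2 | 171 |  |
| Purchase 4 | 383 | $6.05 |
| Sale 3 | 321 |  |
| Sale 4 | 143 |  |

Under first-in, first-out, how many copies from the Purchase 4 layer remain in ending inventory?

Sale 1 (264) [FIFO — oldest first]: 214 @ $9.15 + 50 @ $8.55 = $2,385.60
Sale 2 (171) [FIFO — oldest first]: 171 @ $8.55 = $1,462.05
Sale 3 (321) [FIFO — oldest first]: 5 @ $8.55 + 140 @ $6.00 + 176 @ $6.05 = $1,947.55
Sale 4 (143) [FIFO — oldest first]: 143 @ $6.05 = $865.15
Total COGS = $2,385.60 + $1,462.05 + $1,947.55 + $865.15 = $6,660.35
Ending inventory: 64 @ $6.05 = $387.20

64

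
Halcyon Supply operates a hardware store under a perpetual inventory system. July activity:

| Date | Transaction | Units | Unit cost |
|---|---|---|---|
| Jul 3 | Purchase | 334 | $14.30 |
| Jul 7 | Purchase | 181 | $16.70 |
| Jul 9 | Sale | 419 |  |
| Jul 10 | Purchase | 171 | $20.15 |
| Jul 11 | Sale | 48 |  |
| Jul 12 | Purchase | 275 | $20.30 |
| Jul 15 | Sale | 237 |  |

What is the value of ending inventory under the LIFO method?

Ending inventory = $4,622.65

Jul 9, 419 sold [LIFO — newest first]: 181 @ $16.70 + 238 @ $14.30 = $6,426.10
Jul 11, 48 sold [LIFO — newest first]: 48 @ $20.15 = $967.20
Jul 15, 237 sold [LIFO — newest first]: 237 @ $20.30 = $4,811.10
Total COGS = $6,426.10 + $967.20 + $4,811.10 = $12,204.40
Ending inventory: 96 @ $14.30 + 123 @ $20.15 + 38 @ $20.30 = $4,622.65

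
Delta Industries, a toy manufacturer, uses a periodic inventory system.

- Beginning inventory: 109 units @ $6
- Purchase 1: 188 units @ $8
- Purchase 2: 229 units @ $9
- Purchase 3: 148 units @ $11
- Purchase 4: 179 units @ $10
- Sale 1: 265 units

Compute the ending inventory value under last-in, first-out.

Sale 1 (265) [LIFO — newest first]: 179 @ $10 + 86 @ $11 = $2,736
Ending inventory: 109 @ $6 + 188 @ $8 + 229 @ $9 + 62 @ $11 = $4,901

Ending inventory = $4,901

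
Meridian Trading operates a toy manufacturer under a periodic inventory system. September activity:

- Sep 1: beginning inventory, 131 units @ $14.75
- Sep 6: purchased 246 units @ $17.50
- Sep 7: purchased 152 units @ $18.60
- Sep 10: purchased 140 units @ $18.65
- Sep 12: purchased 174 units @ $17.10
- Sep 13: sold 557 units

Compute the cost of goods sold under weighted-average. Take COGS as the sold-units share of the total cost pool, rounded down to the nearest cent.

Sep 13, sell 557: 557/843 × $14,650.85 → $9,680.33
Ending inventory (cost pool remaining) = $4,970.52

COGS = $9,680.33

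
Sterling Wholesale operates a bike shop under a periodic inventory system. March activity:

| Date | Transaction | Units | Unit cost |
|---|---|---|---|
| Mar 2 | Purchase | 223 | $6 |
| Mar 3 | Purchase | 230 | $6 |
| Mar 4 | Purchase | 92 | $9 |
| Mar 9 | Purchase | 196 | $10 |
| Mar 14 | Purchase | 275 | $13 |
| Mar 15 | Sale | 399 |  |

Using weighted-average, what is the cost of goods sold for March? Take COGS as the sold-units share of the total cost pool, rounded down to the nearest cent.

Mar 15, sell 399: 399/1016 × $9,081.00 → $3,566.25
Ending inventory (cost pool remaining) = $5,514.75
Check: goods available $9,081.00 = COGS $3,566.25 + ending $5,514.75

COGS = $3,566.25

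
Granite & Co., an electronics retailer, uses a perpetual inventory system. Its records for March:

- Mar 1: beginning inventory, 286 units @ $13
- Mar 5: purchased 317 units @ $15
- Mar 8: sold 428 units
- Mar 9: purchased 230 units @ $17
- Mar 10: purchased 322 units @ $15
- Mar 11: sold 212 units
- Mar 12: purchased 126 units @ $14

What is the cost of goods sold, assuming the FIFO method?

Mar 8, 428 sold [FIFO — oldest first]: 286 @ $13 + 142 @ $15 = $5,848
Mar 11, 212 sold [FIFO — oldest first]: 175 @ $15 + 37 @ $17 = $3,254
Total COGS = $5,848 + $3,254 = $9,102
Ending inventory: 193 @ $17 + 322 @ $15 + 126 @ $14 = $9,875
Check: goods available $18,977 = COGS $9,102 + ending $9,875

COGS = $9,102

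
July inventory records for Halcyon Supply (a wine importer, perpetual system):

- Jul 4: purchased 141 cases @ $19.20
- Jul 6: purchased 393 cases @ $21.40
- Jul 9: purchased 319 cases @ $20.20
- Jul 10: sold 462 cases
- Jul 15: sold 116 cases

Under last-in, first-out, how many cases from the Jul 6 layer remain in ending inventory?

134

Jul 10, 462 sold [LIFO — newest first]: 319 @ $20.20 + 143 @ $21.40 = $9,504.00
Jul 15, 116 sold [LIFO — newest first]: 116 @ $21.40 = $2,482.40
Total COGS = $9,504.00 + $2,482.40 = $11,986.40
Ending inventory: 141 @ $19.20 + 134 @ $21.40 = $5,574.80
Check: goods available $17,561.20 = COGS $11,986.40 + ending $5,574.80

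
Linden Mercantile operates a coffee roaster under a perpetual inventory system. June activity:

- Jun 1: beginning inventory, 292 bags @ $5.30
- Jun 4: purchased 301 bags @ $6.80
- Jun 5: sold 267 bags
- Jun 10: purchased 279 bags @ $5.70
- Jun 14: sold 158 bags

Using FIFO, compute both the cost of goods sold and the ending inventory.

Jun 5, 267 sold [FIFO — oldest first]: 267 @ $5.30 = $1,415.10
Jun 14, 158 sold [FIFO — oldest first]: 25 @ $5.30 + 133 @ $6.80 = $1,036.90
Total COGS = $1,415.10 + $1,036.90 = $2,452.00
Ending inventory: 168 @ $6.80 + 279 @ $5.70 = $2,732.70

COGS = $2,452.00; ending inventory = $2,732.70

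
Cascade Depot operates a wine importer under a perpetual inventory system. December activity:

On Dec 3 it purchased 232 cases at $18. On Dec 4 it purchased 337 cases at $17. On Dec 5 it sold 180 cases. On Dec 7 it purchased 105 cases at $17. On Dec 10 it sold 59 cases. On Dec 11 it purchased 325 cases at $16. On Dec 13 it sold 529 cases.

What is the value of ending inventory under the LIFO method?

Dec 5, 180 sold [LIFO — newest first]: 180 @ $17 = $3,060
Dec 10, 59 sold [LIFO — newest first]: 59 @ $17 = $1,003
Dec 13, 529 sold [LIFO — newest first]: 325 @ $16 + 46 @ $17 + 157 @ $17 + 1 @ $18 = $8,669
Total COGS = $3,060 + $1,003 + $8,669 = $12,732
Ending inventory: 231 @ $18 = $4,158
Check: goods available $16,890 = COGS $12,732 + ending $4,158

Ending inventory = $4,158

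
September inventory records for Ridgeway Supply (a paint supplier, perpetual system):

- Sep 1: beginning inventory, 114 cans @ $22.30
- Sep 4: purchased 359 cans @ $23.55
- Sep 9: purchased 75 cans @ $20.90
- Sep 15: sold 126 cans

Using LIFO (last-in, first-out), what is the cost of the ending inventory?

Ending inventory = $9,795.60

Sep 15, 126 sold [LIFO — newest first]: 75 @ $20.90 + 51 @ $23.55 = $2,768.55
Ending inventory: 114 @ $22.30 + 308 @ $23.55 = $9,795.60
Check: goods available $12,564.15 = COGS $2,768.55 + ending $9,795.60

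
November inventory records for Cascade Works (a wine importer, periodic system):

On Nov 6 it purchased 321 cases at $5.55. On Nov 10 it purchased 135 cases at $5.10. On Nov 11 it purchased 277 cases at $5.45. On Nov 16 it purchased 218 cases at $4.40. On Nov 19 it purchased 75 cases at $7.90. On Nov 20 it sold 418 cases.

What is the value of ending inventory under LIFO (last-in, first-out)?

Nov 20, 418 sold [LIFO — newest first]: 75 @ $7.90 + 218 @ $4.40 + 125 @ $5.45 = $2,232.95
Ending inventory: 321 @ $5.55 + 135 @ $5.10 + 152 @ $5.45 = $3,298.45
Check: goods available $5,531.40 = COGS $2,232.95 + ending $3,298.45

Ending inventory = $3,298.45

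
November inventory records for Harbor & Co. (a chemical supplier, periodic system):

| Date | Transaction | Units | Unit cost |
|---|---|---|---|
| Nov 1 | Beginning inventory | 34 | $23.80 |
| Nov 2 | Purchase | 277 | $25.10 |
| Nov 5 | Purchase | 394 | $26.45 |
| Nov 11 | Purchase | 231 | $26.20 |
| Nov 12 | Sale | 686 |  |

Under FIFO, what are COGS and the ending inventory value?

Nov 12, 686 sold [FIFO — oldest first]: 34 @ $23.80 + 277 @ $25.10 + 375 @ $26.45 = $17,680.65
Ending inventory: 19 @ $26.45 + 231 @ $26.20 = $6,554.75
Check: goods available $24,235.40 = COGS $17,680.65 + ending $6,554.75

COGS = $17,680.65; ending inventory = $6,554.75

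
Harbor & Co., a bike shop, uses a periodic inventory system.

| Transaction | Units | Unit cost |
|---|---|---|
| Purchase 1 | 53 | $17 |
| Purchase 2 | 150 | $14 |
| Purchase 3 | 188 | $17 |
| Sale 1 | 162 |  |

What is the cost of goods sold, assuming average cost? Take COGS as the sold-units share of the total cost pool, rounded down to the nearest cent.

Sale 1, sell 162: 162/391 × $6,197.00 → $2,567.55
Ending inventory (cost pool remaining) = $3,629.45
Check: goods available $6,197.00 = COGS $2,567.55 + ending $3,629.45

COGS = $2,567.55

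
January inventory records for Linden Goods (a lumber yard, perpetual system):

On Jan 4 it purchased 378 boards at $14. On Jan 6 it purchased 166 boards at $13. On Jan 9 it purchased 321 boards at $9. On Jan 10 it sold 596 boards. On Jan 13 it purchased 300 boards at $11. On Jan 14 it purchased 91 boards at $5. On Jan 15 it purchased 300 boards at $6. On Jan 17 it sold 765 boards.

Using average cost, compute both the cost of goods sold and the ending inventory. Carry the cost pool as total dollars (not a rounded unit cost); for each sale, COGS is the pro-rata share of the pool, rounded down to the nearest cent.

COGS = $14,112.54; ending inventory = $1,781.46

After Jan 4: 378 on hand, pool $5,292.00 (≈ $14.0000 each)
After Jan 6: 544 on hand, pool $7,450.00 (≈ $13.6949 each)
After Jan 9: 865 on hand, pool $10,339.00 (≈ $11.9526 each)
Jan 10, sell 596: 596/865 × $10,339.00 → $7,123.75
After Jan 13: 569 on hand, pool $6,515.25 (≈ $11.4504 each)
After Jan 14: 660 on hand, pool $6,970.25 (≈ $10.5610 each)
After Jan 15: 960 on hand, pool $8,770.25 (≈ $9.1357 each)
Jan 17, sell 765: 765/960 × $8,770.25 → $6,988.79
Total COGS = $7,123.75 + $6,988.79 = $14,112.54
Ending inventory (cost pool remaining) = $1,781.46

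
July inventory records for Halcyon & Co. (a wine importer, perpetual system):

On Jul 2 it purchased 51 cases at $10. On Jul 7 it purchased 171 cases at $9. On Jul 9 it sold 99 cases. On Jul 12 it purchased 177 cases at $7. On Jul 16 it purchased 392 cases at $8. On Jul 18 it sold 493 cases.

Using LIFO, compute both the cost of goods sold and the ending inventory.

COGS = $4,734; ending inventory = $1,690

Jul 9, 99 sold [LIFO — newest first]: 99 @ $9 = $891
Jul 18, 493 sold [LIFO — newest first]: 392 @ $8 + 101 @ $7 = $3,843
Total COGS = $891 + $3,843 = $4,734
Ending inventory: 51 @ $10 + 72 @ $9 + 76 @ $7 = $1,690
Check: goods available $6,424 = COGS $4,734 + ending $1,690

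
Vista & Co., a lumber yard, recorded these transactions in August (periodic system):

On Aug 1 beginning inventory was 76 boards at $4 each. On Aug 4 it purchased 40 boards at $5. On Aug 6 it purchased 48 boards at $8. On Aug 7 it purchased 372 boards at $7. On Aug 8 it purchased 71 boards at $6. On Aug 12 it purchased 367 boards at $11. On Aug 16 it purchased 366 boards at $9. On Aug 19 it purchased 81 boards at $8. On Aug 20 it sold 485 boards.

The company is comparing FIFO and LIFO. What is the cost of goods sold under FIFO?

COGS = $3,135

FIFO COGS: 76 @ $4 + 40 @ $5 + 48 @ $8 + 321 @ $7 = $3,135
LIFO COGS: 81 @ $8 + 366 @ $9 + 38 @ $11 = $4,360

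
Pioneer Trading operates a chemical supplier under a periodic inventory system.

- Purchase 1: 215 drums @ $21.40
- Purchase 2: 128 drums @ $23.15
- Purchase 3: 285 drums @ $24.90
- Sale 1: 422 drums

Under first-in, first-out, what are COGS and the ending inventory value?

COGS = $9,531.30; ending inventory = $5,129.40

Sale 1 (422) [FIFO — oldest first]: 215 @ $21.40 + 128 @ $23.15 + 79 @ $24.90 = $9,531.30
Ending inventory: 206 @ $24.90 = $5,129.40
Check: goods available $14,660.70 = COGS $9,531.30 + ending $5,129.40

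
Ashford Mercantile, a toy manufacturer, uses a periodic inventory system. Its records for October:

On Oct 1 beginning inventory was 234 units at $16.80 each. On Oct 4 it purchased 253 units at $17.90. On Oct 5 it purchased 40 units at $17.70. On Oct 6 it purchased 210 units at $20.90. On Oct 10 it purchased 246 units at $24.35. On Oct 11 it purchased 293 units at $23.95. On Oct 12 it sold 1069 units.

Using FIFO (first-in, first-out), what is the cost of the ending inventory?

Oct 12, 1069 sold [FIFO — oldest first]: 234 @ $16.80 + 253 @ $17.90 + 40 @ $17.70 + 210 @ $20.90 + 246 @ $24.35 + 86 @ $23.95 = $21,606.70
Ending inventory: 207 @ $23.95 = $4,957.65
Check: goods available $26,564.35 = COGS $21,606.70 + ending $4,957.65

Ending inventory = $4,957.65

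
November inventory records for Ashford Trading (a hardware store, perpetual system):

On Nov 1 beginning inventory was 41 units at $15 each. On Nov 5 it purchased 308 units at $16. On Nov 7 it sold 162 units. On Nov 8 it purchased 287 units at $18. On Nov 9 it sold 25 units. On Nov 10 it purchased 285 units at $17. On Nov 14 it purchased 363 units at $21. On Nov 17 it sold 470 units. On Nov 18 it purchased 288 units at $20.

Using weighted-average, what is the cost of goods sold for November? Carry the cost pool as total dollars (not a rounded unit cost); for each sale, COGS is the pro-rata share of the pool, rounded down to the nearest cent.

After Nov 1: 41 on hand, pool $615.00 (≈ $15.0000 each)
After Nov 5: 349 on hand, pool $5,543.00 (≈ $15.8825 each)
Nov 7, sell 162: 162/349 × $5,543.00 → $2,572.96
After Nov 8: 474 on hand, pool $8,136.04 (≈ $17.1646 each)
Nov 9, sell 25: 25/474 × $8,136.04 → $429.11
After Nov 10: 734 on hand, pool $12,551.93 (≈ $17.1007 each)
After Nov 14: 1097 on hand, pool $20,174.93 (≈ $18.3910 each)
Nov 17, sell 470: 470/1097 × $20,174.93 → $8,643.77
After Nov 18: 915 on hand, pool $17,291.16 (≈ $18.8974 each)
Total COGS = $2,572.96 + $429.11 + $8,643.77 = $11,645.84
Ending inventory (cost pool remaining) = $17,291.16

COGS = $11,645.84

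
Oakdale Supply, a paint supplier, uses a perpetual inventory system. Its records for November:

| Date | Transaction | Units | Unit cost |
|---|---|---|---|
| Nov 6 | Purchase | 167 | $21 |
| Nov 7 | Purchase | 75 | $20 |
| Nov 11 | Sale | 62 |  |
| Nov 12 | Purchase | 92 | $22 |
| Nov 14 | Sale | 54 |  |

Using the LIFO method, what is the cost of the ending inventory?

Nov 11, 62 sold [LIFO — newest first]: 62 @ $20 = $1,240
Nov 14, 54 sold [LIFO — newest first]: 54 @ $22 = $1,188
Total COGS = $1,240 + $1,188 = $2,428
Ending inventory: 167 @ $21 + 13 @ $20 + 38 @ $22 = $4,603

Ending inventory = $4,603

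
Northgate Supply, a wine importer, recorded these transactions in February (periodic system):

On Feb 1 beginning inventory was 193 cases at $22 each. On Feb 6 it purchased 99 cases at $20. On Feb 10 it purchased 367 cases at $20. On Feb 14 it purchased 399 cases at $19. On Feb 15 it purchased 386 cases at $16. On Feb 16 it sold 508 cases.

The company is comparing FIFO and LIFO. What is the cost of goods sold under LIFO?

COGS = $8,494

FIFO COGS: 193 @ $22 + 99 @ $20 + 216 @ $20 = $10,546
LIFO COGS: 386 @ $16 + 122 @ $19 = $8,494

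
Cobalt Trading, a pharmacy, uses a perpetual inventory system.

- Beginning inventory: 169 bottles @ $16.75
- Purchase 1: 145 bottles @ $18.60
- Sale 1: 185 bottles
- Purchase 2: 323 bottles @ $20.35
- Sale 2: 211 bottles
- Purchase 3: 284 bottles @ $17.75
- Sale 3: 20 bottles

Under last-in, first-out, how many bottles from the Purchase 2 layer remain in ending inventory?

112

Sale 1 (185) [LIFO — newest first]: 145 @ $18.60 + 40 @ $16.75 = $3,367.00
Sale 2 (211) [LIFO — newest first]: 211 @ $20.35 = $4,293.85
Sale 3 (20) [LIFO — newest first]: 20 @ $17.75 = $355.00
Total COGS = $3,367.00 + $4,293.85 + $355.00 = $8,015.85
Ending inventory: 129 @ $16.75 + 112 @ $20.35 + 264 @ $17.75 = $9,125.95
Check: goods available $17,141.80 = COGS $8,015.85 + ending $9,125.95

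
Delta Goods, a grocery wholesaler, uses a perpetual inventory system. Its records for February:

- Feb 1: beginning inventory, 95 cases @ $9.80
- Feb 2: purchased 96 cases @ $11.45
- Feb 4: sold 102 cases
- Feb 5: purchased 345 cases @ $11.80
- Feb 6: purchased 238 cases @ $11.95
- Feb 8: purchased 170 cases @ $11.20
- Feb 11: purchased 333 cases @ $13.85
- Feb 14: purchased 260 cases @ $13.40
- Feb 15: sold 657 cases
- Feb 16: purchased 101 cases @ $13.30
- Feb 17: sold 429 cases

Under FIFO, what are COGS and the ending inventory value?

COGS = $14,228.70; ending inventory = $6,059.95

Feb 4, 102 sold [FIFO — oldest first]: 95 @ $9.80 + 7 @ $11.45 = $1,011.15
Feb 15, 657 sold [FIFO — oldest first]: 89 @ $11.45 + 345 @ $11.80 + 223 @ $11.95 = $7,754.90
Feb 17, 429 sold [FIFO — oldest first]: 15 @ $11.95 + 170 @ $11.20 + 244 @ $13.85 = $5,462.65
Total COGS = $1,011.15 + $7,754.90 + $5,462.65 = $14,228.70
Ending inventory: 89 @ $13.85 + 260 @ $13.40 + 101 @ $13.30 = $6,059.95
Check: goods available $20,288.65 = COGS $14,228.70 + ending $6,059.95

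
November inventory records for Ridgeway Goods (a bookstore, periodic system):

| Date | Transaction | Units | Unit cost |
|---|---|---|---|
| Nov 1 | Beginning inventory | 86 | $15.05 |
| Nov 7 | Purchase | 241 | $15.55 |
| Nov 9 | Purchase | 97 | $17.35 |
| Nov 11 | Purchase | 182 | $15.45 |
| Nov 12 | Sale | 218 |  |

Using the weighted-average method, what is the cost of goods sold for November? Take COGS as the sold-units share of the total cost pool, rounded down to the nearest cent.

COGS = $3,430.69

Nov 12, sell 218: 218/606 × $9,536.70 → $3,430.69
Ending inventory (cost pool remaining) = $6,106.01
Check: goods available $9,536.70 = COGS $3,430.69 + ending $6,106.01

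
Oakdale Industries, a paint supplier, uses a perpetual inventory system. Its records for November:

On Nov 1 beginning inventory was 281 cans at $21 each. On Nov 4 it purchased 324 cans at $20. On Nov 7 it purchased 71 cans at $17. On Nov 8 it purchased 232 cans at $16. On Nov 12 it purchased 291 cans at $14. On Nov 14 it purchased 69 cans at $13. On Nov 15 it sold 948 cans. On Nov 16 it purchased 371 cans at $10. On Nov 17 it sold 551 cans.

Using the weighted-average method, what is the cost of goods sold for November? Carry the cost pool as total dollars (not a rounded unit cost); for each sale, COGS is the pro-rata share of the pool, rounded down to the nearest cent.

COGS = $24,090.60

After Nov 1: 281 on hand, pool $5,901.00 (≈ $21.0000 each)
After Nov 4: 605 on hand, pool $12,381.00 (≈ $20.4645 each)
After Nov 7: 676 on hand, pool $13,588.00 (≈ $20.1006 each)
After Nov 8: 908 on hand, pool $17,300.00 (≈ $19.0529 each)
After Nov 12: 1199 on hand, pool $21,374.00 (≈ $17.8265 each)
After Nov 14: 1268 on hand, pool $22,271.00 (≈ $17.5639 each)
Nov 15, sell 948: 948/1268 × $22,271.00 → $16,650.55
After Nov 16: 691 on hand, pool $9,330.45 (≈ $13.5028 each)
Nov 17, sell 551: 551/691 × $9,330.45 → $7,440.05
Total COGS = $16,650.55 + $7,440.05 = $24,090.60
Ending inventory (cost pool remaining) = $1,890.40
Check: goods available $25,981.00 = COGS $24,090.60 + ending $1,890.40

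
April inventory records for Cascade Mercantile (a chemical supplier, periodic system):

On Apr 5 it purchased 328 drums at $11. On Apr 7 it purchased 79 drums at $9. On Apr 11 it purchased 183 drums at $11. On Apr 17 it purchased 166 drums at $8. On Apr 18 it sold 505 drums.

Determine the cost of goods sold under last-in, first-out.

Apr 18, 505 sold [LIFO — newest first]: 166 @ $8 + 183 @ $11 + 79 @ $9 + 77 @ $11 = $4,899
Ending inventory: 251 @ $11 = $2,761
Check: goods available $7,660 = COGS $4,899 + ending $2,761

COGS = $4,899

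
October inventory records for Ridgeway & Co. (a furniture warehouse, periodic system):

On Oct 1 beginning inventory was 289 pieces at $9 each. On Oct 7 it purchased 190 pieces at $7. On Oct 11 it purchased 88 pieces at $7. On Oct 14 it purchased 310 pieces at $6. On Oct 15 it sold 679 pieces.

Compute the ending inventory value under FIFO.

Ending inventory = $1,188

Oct 15, 679 sold [FIFO — oldest first]: 289 @ $9 + 190 @ $7 + 88 @ $7 + 112 @ $6 = $5,219
Ending inventory: 198 @ $6 = $1,188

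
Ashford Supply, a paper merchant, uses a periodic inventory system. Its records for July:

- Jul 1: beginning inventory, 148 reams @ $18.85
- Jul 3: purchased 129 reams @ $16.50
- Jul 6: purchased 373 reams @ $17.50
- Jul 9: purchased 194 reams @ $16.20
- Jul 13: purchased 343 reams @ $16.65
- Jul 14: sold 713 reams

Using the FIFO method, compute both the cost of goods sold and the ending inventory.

COGS = $12,466.40; ending inventory = $7,833.15

Jul 14, 713 sold [FIFO — oldest first]: 148 @ $18.85 + 129 @ $16.50 + 373 @ $17.50 + 63 @ $16.20 = $12,466.40
Ending inventory: 131 @ $16.20 + 343 @ $16.65 = $7,833.15
Check: goods available $20,299.55 = COGS $12,466.40 + ending $7,833.15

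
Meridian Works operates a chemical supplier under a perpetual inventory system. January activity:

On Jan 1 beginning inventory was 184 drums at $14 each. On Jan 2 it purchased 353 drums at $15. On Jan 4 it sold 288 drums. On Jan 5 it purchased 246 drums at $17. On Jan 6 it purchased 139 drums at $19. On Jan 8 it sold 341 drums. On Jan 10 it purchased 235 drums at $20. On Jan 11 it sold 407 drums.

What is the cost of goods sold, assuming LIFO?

COGS = $17,700

Jan 4, 288 sold [LIFO — newest first]: 288 @ $15 = $4,320
Jan 8, 341 sold [LIFO — newest first]: 139 @ $19 + 202 @ $17 = $6,075
Jan 11, 407 sold [LIFO — newest first]: 235 @ $20 + 44 @ $17 + 65 @ $15 + 63 @ $14 = $7,305
Total COGS = $4,320 + $6,075 + $7,305 = $17,700
Ending inventory: 121 @ $14 = $1,694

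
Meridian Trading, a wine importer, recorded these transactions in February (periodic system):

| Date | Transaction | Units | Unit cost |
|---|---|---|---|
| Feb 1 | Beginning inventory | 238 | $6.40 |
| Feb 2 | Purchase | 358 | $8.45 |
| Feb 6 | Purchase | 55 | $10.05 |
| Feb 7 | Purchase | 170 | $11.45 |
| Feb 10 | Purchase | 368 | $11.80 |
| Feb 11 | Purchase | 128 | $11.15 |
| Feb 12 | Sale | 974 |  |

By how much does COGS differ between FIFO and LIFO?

$1,553.75

FIFO COGS: 238 @ $6.40 + 358 @ $8.45 + 55 @ $10.05 + 170 @ $11.45 + 153 @ $11.80 = $8,852.95
LIFO COGS: 128 @ $11.15 + 368 @ $11.80 + 170 @ $11.45 + 55 @ $10.05 + 253 @ $8.45 = $10,406.70
Difference = |$8,852.95 − $10,406.70| = $1,553.75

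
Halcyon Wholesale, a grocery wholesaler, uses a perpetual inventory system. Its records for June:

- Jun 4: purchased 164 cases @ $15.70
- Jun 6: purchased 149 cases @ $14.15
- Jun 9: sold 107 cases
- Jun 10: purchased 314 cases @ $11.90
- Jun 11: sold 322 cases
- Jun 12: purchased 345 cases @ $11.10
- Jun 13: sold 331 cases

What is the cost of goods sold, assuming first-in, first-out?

COGS = $9,896.05

Jun 9, 107 sold [FIFO — oldest first]: 107 @ $15.70 = $1,679.90
Jun 11, 322 sold [FIFO — oldest first]: 57 @ $15.70 + 149 @ $14.15 + 116 @ $11.90 = $4,383.65
Jun 13, 331 sold [FIFO — oldest first]: 198 @ $11.90 + 133 @ $11.10 = $3,832.50
Total COGS = $1,679.90 + $4,383.65 + $3,832.50 = $9,896.05
Ending inventory: 212 @ $11.10 = $2,353.20
Check: goods available $12,249.25 = COGS $9,896.05 + ending $2,353.20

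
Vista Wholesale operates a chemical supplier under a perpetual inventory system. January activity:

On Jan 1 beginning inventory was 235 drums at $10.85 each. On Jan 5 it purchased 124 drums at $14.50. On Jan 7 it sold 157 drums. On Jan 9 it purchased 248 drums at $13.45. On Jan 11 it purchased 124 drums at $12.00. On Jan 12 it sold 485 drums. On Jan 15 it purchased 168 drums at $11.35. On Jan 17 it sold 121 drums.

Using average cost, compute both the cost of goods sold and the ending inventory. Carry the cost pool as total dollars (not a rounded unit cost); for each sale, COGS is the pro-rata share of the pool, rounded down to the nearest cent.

After Jan 1: 235 on hand, pool $2,549.75 (≈ $10.8500 each)
After Jan 5: 359 on hand, pool $4,347.75 (≈ $12.1107 each)
Jan 7, sell 157: 157/359 × $4,347.75 → $1,901.38
After Jan 9: 450 on hand, pool $5,781.97 (≈ $12.8488 each)
After Jan 11: 574 on hand, pool $7,269.97 (≈ $12.6655 each)
Jan 12, sell 485: 485/574 × $7,269.97 → $6,142.74
After Jan 15: 257 on hand, pool $3,034.03 (≈ $11.8056 each)
Jan 17, sell 121: 121/257 × $3,034.03 → $1,428.47
Total COGS = $1,901.38 + $6,142.74 + $1,428.47 = $9,472.59
Ending inventory (cost pool remaining) = $1,605.56

COGS = $9,472.59; ending inventory = $1,605.56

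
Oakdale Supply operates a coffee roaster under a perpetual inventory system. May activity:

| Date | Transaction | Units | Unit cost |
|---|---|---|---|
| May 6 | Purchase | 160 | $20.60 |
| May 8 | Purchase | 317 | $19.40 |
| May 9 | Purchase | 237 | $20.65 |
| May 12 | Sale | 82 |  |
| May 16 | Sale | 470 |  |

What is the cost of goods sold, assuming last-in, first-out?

May 12, 82 sold [LIFO — newest first]: 82 @ $20.65 = $1,693.30
May 16, 470 sold [LIFO — newest first]: 155 @ $20.65 + 315 @ $19.40 = $9,311.75
Total COGS = $1,693.30 + $9,311.75 = $11,005.05
Ending inventory: 160 @ $20.60 + 2 @ $19.40 = $3,334.80

COGS = $11,005.05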